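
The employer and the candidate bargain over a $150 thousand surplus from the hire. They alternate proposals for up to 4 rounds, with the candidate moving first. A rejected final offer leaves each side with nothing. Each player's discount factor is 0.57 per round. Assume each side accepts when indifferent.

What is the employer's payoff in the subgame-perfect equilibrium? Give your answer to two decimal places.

64.54

Round 4 (the employer proposes): rejection yields 0 for the candidate; the employer offers 0 and keeps 150.
Round 3 (the candidate proposes): the employer can get 150 next round, worth 0.57 × 150 = 85.5 now. The candidate offers 85.5 and keeps 150 − 85.5 = 64.5.
Round 2 (the employer proposes): the candidate can get 64.5 next round, worth 0.57 × 64.5 = 36.765 now; the employer offers that and keeps 113.235.
Round 1 (the candidate proposes): the employer can get 113.235 next round, worth 0.57 × 113.235 = 64.54395 now; the candidate offers that and keeps 85.45605.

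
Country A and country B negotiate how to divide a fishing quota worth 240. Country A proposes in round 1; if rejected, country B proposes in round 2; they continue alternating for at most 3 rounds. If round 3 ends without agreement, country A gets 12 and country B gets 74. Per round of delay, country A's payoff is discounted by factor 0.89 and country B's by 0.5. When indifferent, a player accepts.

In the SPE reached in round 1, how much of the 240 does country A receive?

193.87

Round 3 (country A proposes): country B gets 74 if talks fail, so country A offers 74 and keeps 166.
Round 2 (country B proposes): country A can get 166 next round, worth 0.89 × 166 = 147.74 now, so country B offers 147.74, keeping 92.26.
Round 1 (country A proposes): country B can get 92.26 next round, worth 0.5 × 92.26 = 46.13 now; country A offers that and keeps 193.87.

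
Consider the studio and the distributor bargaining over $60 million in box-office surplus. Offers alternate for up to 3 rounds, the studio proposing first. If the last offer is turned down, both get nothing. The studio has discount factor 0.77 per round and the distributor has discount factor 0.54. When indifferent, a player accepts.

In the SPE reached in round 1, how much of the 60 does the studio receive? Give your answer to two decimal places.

52.55

Round 3 (the studio proposes): the distributor will accept anything ≥ 0, so the studio offers 0 and keeps 60.
Round 2 (the distributor proposes): the studio can get 60 next round, worth 0.77 × 60 = 46.2 now. The distributor offers 46.2 and keeps 60 − 46.2 = 13.8.
Round 1 (the studio proposes): the distributor can get 13.8 next round, worth 0.54 × 13.8 = 7.452 now; the studio offers that and keeps 52.548.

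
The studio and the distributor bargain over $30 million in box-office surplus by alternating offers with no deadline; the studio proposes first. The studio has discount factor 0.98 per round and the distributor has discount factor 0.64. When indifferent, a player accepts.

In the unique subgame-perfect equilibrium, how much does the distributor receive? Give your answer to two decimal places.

1.03

Let x be the studio's share when the studio proposes and y be the distributor's share when the distributor proposes.
The distributor accepts iff offered ≥ 0.64·y, so x = 30 − 0.64y. Symmetrically y = 30 − 0.98x.
Substituting: x = 30 − 0.64(30 − 0.98x), giving x(1 − 0.98·0.64) = 30(1 − 0.64).
So x = 30 × 0.36 / 0.3728 ≈ 28.9700, and the distributor receives 30 − x ≈ 1.0300.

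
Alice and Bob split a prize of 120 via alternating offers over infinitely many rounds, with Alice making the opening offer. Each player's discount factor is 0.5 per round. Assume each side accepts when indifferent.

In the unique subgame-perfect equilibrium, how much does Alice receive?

In a stationary SPE each proposer offers the other exactly their discounted continuation value.
If Alice keeps x when proposing and Bob keeps y when proposing, then x = 120 − 0.5y and y = 120 − 0.5x.
Solving: x = 120(1 − 0.5) / (1 − 0.5·0.5) = 60 / 0.75 = 80.
Bob gets 120 − 80 = 40.

80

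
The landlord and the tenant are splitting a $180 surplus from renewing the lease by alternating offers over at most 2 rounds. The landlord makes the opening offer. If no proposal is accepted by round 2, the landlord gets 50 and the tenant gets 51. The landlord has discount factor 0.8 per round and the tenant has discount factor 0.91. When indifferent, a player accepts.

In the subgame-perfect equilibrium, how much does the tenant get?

118.3

Round 2 (the tenant proposes): the landlord gets 50 if talks fail, so the tenant offers 50 and keeps 130.
Round 1 (the landlord proposes): the tenant can get 130 next round, worth 0.91 × 130 = 118.3 now. The landlord offers 118.3 and keeps 180 − 118.3 = 61.7.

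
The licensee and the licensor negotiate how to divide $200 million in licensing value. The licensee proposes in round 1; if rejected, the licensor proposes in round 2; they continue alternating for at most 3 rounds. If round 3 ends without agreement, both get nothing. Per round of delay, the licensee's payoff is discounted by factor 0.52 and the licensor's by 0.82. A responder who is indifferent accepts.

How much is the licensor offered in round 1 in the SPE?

Round 3 (the licensee proposes): rejection yields 0 for the licensor; the licensee offers 0 and keeps 200.
Round 2 (the licensor proposes): the licensee can get 200 next round, worth 0.52 × 200 = 104 now, so the licensor offers 104, keeping 96.
Round 1 (the licensee proposes): the licensor can get 96 next round, worth 0.82 × 96 = 78.72 now; the licensee offers that and keeps 121.28.

78.72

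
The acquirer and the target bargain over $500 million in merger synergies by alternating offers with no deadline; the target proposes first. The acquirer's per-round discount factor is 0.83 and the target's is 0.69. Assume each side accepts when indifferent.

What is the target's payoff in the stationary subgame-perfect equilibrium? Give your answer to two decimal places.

Let x be the target's share when the target proposes and y be the acquirer's share when the acquirer proposes.
The acquirer accepts iff offered ≥ 0.83·y, so x = 500 − 0.83y. Symmetrically y = 500 − 0.69x.
Substituting: x = 500 − 0.83(500 − 0.69x), giving x(1 − 0.69·0.83) = 500(1 − 0.83).
So x = 500 × 0.17 / 0.4273 ≈ 198.9235, and the acquirer receives 500 − x ≈ 301.0765.

198.92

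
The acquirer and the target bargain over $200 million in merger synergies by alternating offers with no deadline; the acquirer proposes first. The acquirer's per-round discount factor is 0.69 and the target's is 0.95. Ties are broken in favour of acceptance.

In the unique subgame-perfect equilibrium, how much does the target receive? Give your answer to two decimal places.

170.97

Let x be the acquirer's share when the acquirer proposes and y be the target's share when the target proposes.
The target accepts iff offered ≥ 0.95·y, so x = 200 − 0.95y. Symmetrically y = 200 − 0.69x.
Substituting: x = 200 − 0.95(200 − 0.69x), giving x(1 − 0.69·0.95) = 200(1 − 0.95).
So x = 200 × 0.05 / 0.3445 ≈ 29.0276, and the target receives 200 − x ≈ 170.9724.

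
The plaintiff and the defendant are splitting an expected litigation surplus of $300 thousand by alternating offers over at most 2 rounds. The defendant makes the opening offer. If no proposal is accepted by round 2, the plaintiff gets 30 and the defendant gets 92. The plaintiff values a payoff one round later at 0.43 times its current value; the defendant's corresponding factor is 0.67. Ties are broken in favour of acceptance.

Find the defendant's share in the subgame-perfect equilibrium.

Round 2 (the plaintiff proposes): the defendant gets 92 if talks fail, so the plaintiff offers 92 and keeps 208.
Round 1 (the defendant proposes): the plaintiff can get 208 next round, worth 0.43 × 208 = 89.44 now. The defendant offers 89.44 and keeps 300 − 89.44 = 210.56.

210.56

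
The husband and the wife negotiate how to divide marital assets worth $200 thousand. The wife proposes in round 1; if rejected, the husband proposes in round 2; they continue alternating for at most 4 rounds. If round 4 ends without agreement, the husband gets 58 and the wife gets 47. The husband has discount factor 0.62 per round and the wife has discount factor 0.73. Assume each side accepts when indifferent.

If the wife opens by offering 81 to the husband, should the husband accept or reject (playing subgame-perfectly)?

Accept

Round 4 (the husband proposes): the wife gets 47 if talks fail, so the husband offers 47 and keeps 153.
Round 3 (the wife proposes): the husband can get 153 next round, worth 0.62 × 153 = 94.86 now. The wife offers 94.86 and keeps 200 − 94.86 = 105.14.
Round 2 (the husband proposes): the wife can get 105.14 next round, worth 0.73 × 105.14 = 76.7522 now. The husband offers 76.7522 and keeps 200 − 76.7522 = 123.2478.
So by rejecting in round 1, the husband gets 123.2478 next round, worth 0.62 × 123.2478 = 76.413636 now.
Offer 81 ≥ 76.413636, so the husband accepts.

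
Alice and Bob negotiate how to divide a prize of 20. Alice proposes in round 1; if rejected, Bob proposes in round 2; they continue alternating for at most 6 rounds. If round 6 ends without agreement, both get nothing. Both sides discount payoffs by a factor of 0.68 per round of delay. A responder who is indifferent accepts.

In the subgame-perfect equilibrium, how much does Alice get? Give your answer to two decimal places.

10.73

Round 6 (Bob proposes): rejection yields 0 for Alice; Bob offers 0 and keeps 20.
Round 5 (Alice proposes): Bob can get 20 next round, worth 0.68 × 20 = 13.6 now; Alice offers that and keeps 6.4.
Round 4 (Bob proposes): Alice can get 6.4 next round, worth 0.68 × 6.4 = 4.352 now; Bob offers that and keeps 15.648.
Round 3 (Alice proposes): Bob can get 15.648 next round, worth 0.68 × 15.648 = 10.64064 now, so Alice offers 10.64064, keeping 9.35936.
Round 2 (Bob proposes): Alice can get 9.35936 next round, worth 0.68 × 9.35936 = 6.3643648 now, so Bob offers 6.3643648, keeping 13.6356352.
Round 1 (Alice proposes): Bob can get 13.6356352 next round, worth 0.68 × 13.6356352 = 9.272231936 now, so Alice offers 9.272231936, keeping 10.727768064.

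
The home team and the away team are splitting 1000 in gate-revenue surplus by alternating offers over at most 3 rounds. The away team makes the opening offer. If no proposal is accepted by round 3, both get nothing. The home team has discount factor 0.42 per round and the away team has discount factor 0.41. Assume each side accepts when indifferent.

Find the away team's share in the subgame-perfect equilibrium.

752.2

Round 3 (the away team proposes): rejection yields 0 for the home team; the away team offers 0 and keeps 1000.
Round 2 (the home team proposes): the away team can get 1000 next round, worth 0.41 × 1000 = 410 now, so the home team offers 410, keeping 590.
Round 1 (the away team proposes): the home team can get 590 next round, worth 0.42 × 590 = 247.8 now, so the away team offers 247.8, keeping 752.2.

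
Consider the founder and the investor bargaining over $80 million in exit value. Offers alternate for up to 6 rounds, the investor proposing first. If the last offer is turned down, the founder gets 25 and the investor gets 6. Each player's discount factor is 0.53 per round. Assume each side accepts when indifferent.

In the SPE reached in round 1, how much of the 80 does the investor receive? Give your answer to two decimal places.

51.38

Round 6 (the founder proposes): the investor gets 6 if talks fail, so the founder offers 6 and keeps 74.
Round 5 (the investor proposes): the founder can get 74 next round, worth 0.53 × 74 = 39.22 now, so the investor offers 39.22, keeping 40.78.
Round 4 (the founder proposes): the investor can get 40.78 next round, worth 0.53 × 40.78 = 21.6134 now; the founder offers that and keeps 58.3866.
Round 3 (the investor proposes): the founder can get 58.3866 next round, worth 0.53 × 58.3866 = 30.944898 now, so the investor offers 30.944898, keeping 49.055102.
Round 2 (the founder proposes): the investor can get 49.055102 next round, worth 0.53 × 49.055102 = 25.99920406 now, so the founder offers 25.99920406, keeping 54.00079594.
Round 1 (the investor proposes): the founder can get 54.00079594 next round, worth 0.53 × 54.00079594 = 28.6204218482 now. The investor offers 28.6204218482 and keeps 80 − 28.6204218482 = 51.3795781518.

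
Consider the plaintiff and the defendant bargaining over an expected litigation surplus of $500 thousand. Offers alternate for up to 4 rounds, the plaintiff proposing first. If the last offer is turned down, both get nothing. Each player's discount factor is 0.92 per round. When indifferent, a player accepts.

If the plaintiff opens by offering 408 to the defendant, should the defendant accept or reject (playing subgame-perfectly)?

Work out the defendant's continuation value if the offer is rejected.
Round 4 (the defendant proposes): the plaintiff will accept anything ≥ 0, so the defendant offers 0 and keeps 500.
Round 3 (the plaintiff proposes): the defendant can get 500 next round, worth 0.92 × 500 = 460 now, so the plaintiff offers 460, keeping 40.
Round 2 (the defendant proposes): the plaintiff can get 40 next round, worth 0.92 × 40 = 36.8 now. The defendant offers 36.8 and keeps 500 − 36.8 = 463.2.
So by rejecting in round 1, the defendant gets 463.2 next round, worth 0.92 × 463.2 = 426.144 now.
Offer 408 < 426.144, so the defendant rejects.

Reject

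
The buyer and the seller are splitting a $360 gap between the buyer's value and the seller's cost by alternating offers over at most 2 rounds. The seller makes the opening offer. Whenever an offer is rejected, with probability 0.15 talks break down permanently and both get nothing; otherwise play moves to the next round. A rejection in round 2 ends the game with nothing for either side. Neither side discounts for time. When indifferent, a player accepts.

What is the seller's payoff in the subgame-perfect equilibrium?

54

Round 2 (the buyer proposes): the seller will accept anything ≥ 0, so the buyer offers 0 and keeps 360.
Round 1 (the seller proposes): rejecting gives the buyer an expected 0.85 × 360 = 306, so the seller offers 306, keeping 54.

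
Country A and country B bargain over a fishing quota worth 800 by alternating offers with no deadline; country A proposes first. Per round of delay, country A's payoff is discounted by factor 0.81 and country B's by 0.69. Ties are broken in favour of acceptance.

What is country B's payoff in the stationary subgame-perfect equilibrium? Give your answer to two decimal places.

237.77

Let x be country A's share when country A proposes and y be country B's share when country B proposes.
Country B accepts iff offered ≥ 0.69·y, so x = 800 − 0.69y. Symmetrically y = 800 − 0.81x.
Substituting: x = 800 − 0.69(800 − 0.81x), giving x(1 − 0.81·0.69) = 800(1 − 0.69).
So x = 800 × 0.31 / 0.4411 ≈ 562.2308, and country B receives 800 − x ≈ 237.7692.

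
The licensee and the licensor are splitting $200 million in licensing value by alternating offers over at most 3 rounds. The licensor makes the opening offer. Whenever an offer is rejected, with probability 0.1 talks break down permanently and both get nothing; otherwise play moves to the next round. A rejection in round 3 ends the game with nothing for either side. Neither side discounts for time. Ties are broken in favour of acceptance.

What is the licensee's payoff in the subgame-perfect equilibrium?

18

Round 3 (the licensor proposes): rejection yields 0 for the licensee; the licensor offers 0 and keeps 200.
Round 2 (the licensee proposes): rejecting gives the licensor an expected 0.9 × 200 = 180, so the licensee offers 180, keeping 20.
Round 1 (the licensor proposes): rejecting gives the licensee an expected 0.9 × 20 = 18, so the licensor offers 18, keeping 182.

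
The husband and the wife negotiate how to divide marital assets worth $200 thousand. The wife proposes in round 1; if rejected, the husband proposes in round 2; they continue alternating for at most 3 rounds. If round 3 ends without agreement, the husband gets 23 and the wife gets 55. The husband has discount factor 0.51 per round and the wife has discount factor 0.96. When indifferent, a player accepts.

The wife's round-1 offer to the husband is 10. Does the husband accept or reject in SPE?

Round 3 (the wife proposes): the husband gets 23 if talks fail, so the wife offers 23 and keeps 177.
Round 2 (the husband proposes): the wife can get 177 next round, worth 0.96 × 177 = 169.92 now. The husband offers 169.92 and keeps 200 − 169.92 = 30.08.
So by rejecting in round 1, the husband gets 30.08 next round, worth 0.51 × 30.08 = 15.3408 now.
Offer 10 < 15.3408, so the husband rejects.

Reject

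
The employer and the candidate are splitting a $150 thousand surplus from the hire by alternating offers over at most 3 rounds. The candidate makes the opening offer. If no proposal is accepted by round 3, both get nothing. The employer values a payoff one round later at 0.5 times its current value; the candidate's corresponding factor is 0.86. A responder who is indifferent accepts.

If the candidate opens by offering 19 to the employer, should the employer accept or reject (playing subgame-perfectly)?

Accept

Round 3 (the candidate proposes): rejection yields 0 for the employer; the candidate offers 0 and keeps 150.
Round 2 (the employer proposes): the candidate can get 150 next round, worth 0.86 × 150 = 129 now. The employer offers 129 and keeps 150 − 129 = 21.
So by rejecting in round 1, the employer gets 21 next round, worth 0.5 × 21 = 10.5 now.
Offer 19 ≥ 10.5, so the employer accepts.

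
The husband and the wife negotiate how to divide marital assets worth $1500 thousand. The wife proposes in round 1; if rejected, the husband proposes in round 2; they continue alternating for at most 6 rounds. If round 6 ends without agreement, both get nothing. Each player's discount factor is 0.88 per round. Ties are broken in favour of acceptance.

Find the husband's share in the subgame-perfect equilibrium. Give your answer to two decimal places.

1072.66

By backward induction:
Round 6 (the husband proposes): the wife will accept anything ≥ 0, so the husband offers 0 and keeps 1500.
Round 5 (the wife proposes): the husband can get 1500 next round, worth 0.88 × 1500 = 1320 now; the wife offers that and keeps 180.
Round 4 (the husband proposes): the wife can get 180 next round, worth 0.88 × 180 = 158.4 now. The husband offers 158.4 and keeps 1500 − 158.4 = 1341.6.
Round 3 (the wife proposes): the husband can get 1341.6 next round, worth 0.88 × 1341.6 = 1180.608 now; the wife offers that and keeps 319.392.
Round 2 (the husband proposes): the wife can get 319.392 next round, worth 0.88 × 319.392 = 281.06496 now; the husband offers that and keeps 1218.93504.
Round 1 (the wife proposes): the husband can get 1218.93504 next round, worth 0.88 × 1218.93504 = 1072.6628352 now. The wife offers 1072.6628352 and keeps 1500 − 1072.6628352 = 427.3371648.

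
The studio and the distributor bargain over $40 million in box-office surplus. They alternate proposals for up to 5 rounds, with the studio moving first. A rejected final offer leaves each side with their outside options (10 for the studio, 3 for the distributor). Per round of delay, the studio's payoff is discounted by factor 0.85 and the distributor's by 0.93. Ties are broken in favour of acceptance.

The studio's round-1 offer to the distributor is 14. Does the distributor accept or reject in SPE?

Accept

Work out the distributor's continuation value if the offer is rejected.
Round 5 (the studio proposes): the distributor gets 3 if talks fail, so the studio offers 3 and keeps 37.
Round 4 (the distributor proposes): the studio can get 37 next round, worth 0.85 × 37 = 31.45 now; the distributor offers that and keeps 8.55.
Round 3 (the studio proposes): the distributor can get 8.55 next round, worth 0.93 × 8.55 = 7.9515 now. The studio offers 7.9515 and keeps 40 − 7.9515 = 32.0485.
Round 2 (the distributor proposes): the studio can get 32.0485 next round, worth 0.85 × 32.0485 = 27.241225 now, so the distributor offers 27.241225, keeping 12.758775.
So by rejecting in round 1, the distributor gets 12.758775 next round, worth 0.93 × 12.758775 = 11.86566075 now.
Offer 14 ≥ 11.86566075, so the distributor accepts.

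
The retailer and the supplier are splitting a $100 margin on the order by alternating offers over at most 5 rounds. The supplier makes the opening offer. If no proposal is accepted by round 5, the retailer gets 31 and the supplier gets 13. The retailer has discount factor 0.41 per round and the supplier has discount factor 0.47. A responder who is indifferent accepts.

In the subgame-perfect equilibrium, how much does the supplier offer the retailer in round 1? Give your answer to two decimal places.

27.07

By backward induction:
Round 5 (the supplier proposes): the retailer gets 31 if talks fail, so the supplier offers 31 and keeps 69.
Round 4 (the retailer proposes): the supplier can get 69 next round, worth 0.47 × 69 = 32.43 now; the retailer offers that and keeps 67.57.
Round 3 (the supplier proposes): the retailer can get 67.57 next round, worth 0.41 × 67.57 = 27.7037 now. The supplier offers 27.7037 and keeps 100 − 27.7037 = 72.2963.
Round 2 (the retailer proposes): the supplier can get 72.2963 next round, worth 0.47 × 72.2963 = 33.979261 now. The retailer offers 33.979261 and keeps 100 − 33.979261 = 66.020739.
Round 1 (the supplier proposes): the retailer can get 66.020739 next round, worth 0.41 × 66.020739 = 27.06850299 now; the supplier offers that and keeps 72.93149701.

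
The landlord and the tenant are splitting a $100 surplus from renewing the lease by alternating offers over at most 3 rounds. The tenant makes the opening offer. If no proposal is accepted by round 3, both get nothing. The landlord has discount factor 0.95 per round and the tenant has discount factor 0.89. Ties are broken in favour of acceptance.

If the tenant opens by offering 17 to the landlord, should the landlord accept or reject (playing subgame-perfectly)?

Round 3 (the tenant proposes): rejection yields 0 for the landlord; the tenant offers 0 and keeps 100.
Round 2 (the landlord proposes): the tenant can get 100 next round, worth 0.89 × 100 = 89 now, so the landlord offers 89, keeping 11.
So by rejecting in round 1, the landlord gets 11 next round, worth 0.95 × 11 = 10.45 now.
Offer 17 ≥ 10.45, so the landlord accepts.

Accept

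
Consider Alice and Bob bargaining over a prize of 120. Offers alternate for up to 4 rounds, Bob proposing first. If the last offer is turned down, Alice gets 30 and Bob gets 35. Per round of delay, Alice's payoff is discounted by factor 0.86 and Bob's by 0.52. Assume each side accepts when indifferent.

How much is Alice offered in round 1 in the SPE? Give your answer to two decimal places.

82.23

Work backward from the last round.
Round 4 (Alice proposes): Bob gets 35 if talks fail, so Alice offers 35 and keeps 85.
Round 3 (Bob proposes): Alice can get 85 next round, worth 0.86 × 85 = 73.1 now; Bob offers that and keeps 46.9.
Round 2 (Alice proposes): Bob can get 46.9 next round, worth 0.52 × 46.9 = 24.388 now. Alice offers 24.388 and keeps 120 − 24.388 = 95.612.
Round 1 (Bob proposes): Alice can get 95.612 next round, worth 0.86 × 95.612 = 82.22632 now; Bob offers that and keeps 37.77368.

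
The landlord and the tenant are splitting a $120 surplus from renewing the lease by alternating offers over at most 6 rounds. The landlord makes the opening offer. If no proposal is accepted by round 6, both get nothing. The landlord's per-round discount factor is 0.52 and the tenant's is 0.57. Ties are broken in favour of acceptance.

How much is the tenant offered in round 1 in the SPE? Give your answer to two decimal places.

48.57

By backward induction:
Round 6 (the tenant proposes): rejection yields 0 for the landlord; the tenant offers 0 and keeps 120.
Round 5 (the landlord proposes): the tenant can get 120 next round, worth 0.57 × 120 = 68.4 now. The landlord offers 68.4 and keeps 120 − 68.4 = 51.6.
Round 4 (the tenant proposes): the landlord can get 51.6 next round, worth 0.52 × 51.6 = 26.832 now, so the tenant offers 26.832, keeping 93.168.
Round 3 (the landlord proposes): the tenant can get 93.168 next round, worth 0.57 × 93.168 = 53.10576 now; the landlord offers that and keeps 66.89424.
Round 2 (the tenant proposes): the landlord can get 66.89424 next round, worth 0.52 × 66.89424 = 34.7850048 now; the tenant offers that and keeps 85.2149952.
Round 1 (the landlord proposes): the tenant can get 85.2149952 next round, worth 0.57 × 85.2149952 = 48.572547264 now; the landlord offers that and keeps 71.427452736.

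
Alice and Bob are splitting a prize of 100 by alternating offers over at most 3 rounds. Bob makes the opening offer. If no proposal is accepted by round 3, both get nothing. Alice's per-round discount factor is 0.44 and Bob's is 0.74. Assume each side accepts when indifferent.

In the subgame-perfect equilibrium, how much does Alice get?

Round 3 (Bob proposes): rejection yields 0 for Alice; Bob offers 0 and keeps 100.
Round 2 (Alice proposes): Bob can get 100 next round, worth 0.74 × 100 = 74 now; Alice offers that and keeps 26.
Round 1 (Bob proposes): Alice can get 26 next round, worth 0.44 × 26 = 11.44 now, so Bob offers 11.44, keeping 88.56.

11.44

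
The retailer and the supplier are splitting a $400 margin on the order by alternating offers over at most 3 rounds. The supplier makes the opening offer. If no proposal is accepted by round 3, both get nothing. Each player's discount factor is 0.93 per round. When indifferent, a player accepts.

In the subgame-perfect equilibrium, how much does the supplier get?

373.96

Round 3 (the supplier proposes): rejection yields 0 for the retailer; the supplier offers 0 and keeps 400.
Round 2 (the retailer proposes): the supplier can get 400 next round, worth 0.93 × 400 = 372 now. The retailer offers 372 and keeps 400 − 372 = 28.
Round 1 (the supplier proposes): the retailer can get 28 next round, worth 0.93 × 28 = 26.04 now, so the supplier offers 26.04, keeping 373.96.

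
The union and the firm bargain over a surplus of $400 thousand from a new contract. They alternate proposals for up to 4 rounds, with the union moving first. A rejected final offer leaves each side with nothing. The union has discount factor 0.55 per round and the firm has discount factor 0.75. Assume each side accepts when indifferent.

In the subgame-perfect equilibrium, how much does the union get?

Solve by backward induction from round 4.
Round 4 (the firm proposes): rejection yields 0 for the union; the firm offers 0 and keeps 400.
Round 3 (the union proposes): the firm can get 400 next round, worth 0.75 × 400 = 300 now. The union offers 300 and keeps 400 − 300 = 100.
Round 2 (the firm proposes): the union can get 100 next round, worth 0.55 × 100 = 55 now. The firm offers 55 and keeps 400 − 55 = 345.
Round 1 (the union proposes): the firm can get 345 next round, worth 0.75 × 345 = 258.75 now, so the union offers 258.75, keeping 141.25.

141.25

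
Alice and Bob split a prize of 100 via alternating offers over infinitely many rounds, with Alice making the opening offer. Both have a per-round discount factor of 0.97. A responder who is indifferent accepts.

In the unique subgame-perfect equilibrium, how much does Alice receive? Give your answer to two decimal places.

In a stationary SPE each proposer offers the other exactly their discounted continuation value.
If Alice keeps x when proposing and Bob keeps y when proposing, then x = 100 − 0.97y and y = 100 − 0.97x.
Solving: x = 100(1 − 0.97) / (1 − 0.97·0.97) = 3 / 0.0591 ≈ 50.7614.
Bob gets 100 − 50.7614 ≈ 49.2386.

50.76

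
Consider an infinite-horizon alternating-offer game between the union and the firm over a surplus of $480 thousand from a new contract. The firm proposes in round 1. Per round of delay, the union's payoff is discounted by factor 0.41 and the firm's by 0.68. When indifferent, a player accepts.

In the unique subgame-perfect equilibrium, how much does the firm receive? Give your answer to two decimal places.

When the firm proposes, the union accepts any offer worth at least 0.41 times what the union would get by proposing next round; and vice versa.
This gives x = 480 − 0.41y and y = 480 − 0.68x, where x and y are each side's share when it proposes.
Hence (1 − 0.41·0.68)x = 480(1 − 0.41), i.e. 0.7212·x = 283.2.
x ≈ 392.6789; the union's share is 480 − x ≈ 87.3211.

392.68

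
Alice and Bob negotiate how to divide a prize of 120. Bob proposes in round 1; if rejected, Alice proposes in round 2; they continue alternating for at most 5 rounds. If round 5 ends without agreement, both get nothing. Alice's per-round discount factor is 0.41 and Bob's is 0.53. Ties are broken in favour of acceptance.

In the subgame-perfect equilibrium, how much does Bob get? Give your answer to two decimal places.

Solve by backward induction from round 5.
Round 5 (Bob proposes): Alice will accept anything ≥ 0, so Bob offers 0 and keeps 120.
Round 4 (Alice proposes): Bob can get 120 next round, worth 0.53 × 120 = 63.6 now, so Alice offers 63.6, keeping 56.4.
Round 3 (Bob proposes): Alice can get 56.4 next round, worth 0.41 × 56.4 = 23.124 now. Bob offers 23.124 and keeps 120 − 23.124 = 96.876.
Round 2 (Alice proposes): Bob can get 96.876 next round, worth 0.53 × 96.876 = 51.34428 now, so Alice offers 51.34428, keeping 68.65572.
Round 1 (Bob proposes): Alice can get 68.65572 next round, worth 0.41 × 68.65572 = 28.1488452 now; Bob offers that and keeps 91.8511548.

91.85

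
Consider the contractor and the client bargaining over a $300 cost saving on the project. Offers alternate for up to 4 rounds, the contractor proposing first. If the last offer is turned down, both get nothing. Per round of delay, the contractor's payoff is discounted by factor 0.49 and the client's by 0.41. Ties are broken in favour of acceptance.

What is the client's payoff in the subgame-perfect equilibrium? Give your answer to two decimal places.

Round 4 (the client proposes): rejection yields 0 for the contractor; the client offers 0 and keeps 300.
Round 3 (the contractor proposes): the client can get 300 next round, worth 0.41 × 300 = 123 now; the contractor offers that and keeps 177.
Round 2 (the client proposes): the contractor can get 177 next round, worth 0.49 × 177 = 86.73 now. The client offers 86.73 and keeps 300 − 86.73 = 213.27.
Round 1 (the contractor proposes): the client can get 213.27 next round, worth 0.41 × 213.27 = 87.4407 now; the contractor offers that and keeps 212.5593.

87.44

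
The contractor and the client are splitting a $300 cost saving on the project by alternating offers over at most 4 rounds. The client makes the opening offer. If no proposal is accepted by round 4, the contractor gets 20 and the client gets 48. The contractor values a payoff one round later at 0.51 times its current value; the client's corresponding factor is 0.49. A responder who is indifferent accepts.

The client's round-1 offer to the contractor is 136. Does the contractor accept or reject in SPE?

Work out the contractor's continuation value if the offer is rejected.
Round 4 (the contractor proposes): the client gets 48 if talks fail, so the contractor offers 48 and keeps 252.
Round 3 (the client proposes): the contractor can get 252 next round, worth 0.51 × 252 = 128.52 now; the client offers that and keeps 171.48.
Round 2 (the contractor proposes): the client can get 171.48 next round, worth 0.49 × 171.48 = 84.0252 now. The contractor offers 84.0252 and keeps 300 − 84.0252 = 215.9748.
So by rejecting in round 1, the contractor gets 215.9748 next round, worth 0.51 × 215.9748 = 110.147148 now.
Offer 136 ≥ 110.147148, so the contractor accepts.

Accept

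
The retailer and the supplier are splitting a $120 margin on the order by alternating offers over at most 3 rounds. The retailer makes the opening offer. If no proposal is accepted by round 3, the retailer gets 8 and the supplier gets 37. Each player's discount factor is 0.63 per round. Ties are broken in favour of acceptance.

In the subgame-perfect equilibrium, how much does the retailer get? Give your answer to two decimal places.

77.34

Round 3 (the retailer proposes): the supplier gets 37 if talks fail, so the retailer offers 37 and keeps 83.
Round 2 (the supplier proposes): the retailer can get 83 next round, worth 0.63 × 83 = 52.29 now, so the supplier offers 52.29, keeping 67.71.
Round 1 (the retailer proposes): the supplier can get 67.71 next round, worth 0.63 × 67.71 = 42.6573 now, so the retailer offers 42.6573, keeping 77.3427.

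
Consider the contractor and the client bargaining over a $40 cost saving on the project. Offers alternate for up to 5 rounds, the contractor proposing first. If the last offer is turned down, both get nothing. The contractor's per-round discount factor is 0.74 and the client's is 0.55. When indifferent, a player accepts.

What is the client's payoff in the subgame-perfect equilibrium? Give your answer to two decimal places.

8.05

By backward induction:
Round 5 (the contractor proposes): rejection yields 0 for the client; the contractor offers 0 and keeps 40.
Round 4 (the client proposes): the contractor can get 40 next round, worth 0.74 × 40 = 29.6 now, so the client offers 29.6, keeping 10.4.
Round 3 (the contractor proposes): the client can get 10.4 next round, worth 0.55 × 10.4 = 5.72 now; the contractor offers that and keeps 34.28.
Round 2 (the client proposes): the contractor can get 34.28 next round, worth 0.74 × 34.28 = 25.3672 now. The client offers 25.3672 and keeps 40 − 25.3672 = 14.6328.
Round 1 (the contractor proposes): the client can get 14.6328 next round, worth 0.55 × 14.6328 = 8.04804 now; the contractor offers that and keeps 31.95196.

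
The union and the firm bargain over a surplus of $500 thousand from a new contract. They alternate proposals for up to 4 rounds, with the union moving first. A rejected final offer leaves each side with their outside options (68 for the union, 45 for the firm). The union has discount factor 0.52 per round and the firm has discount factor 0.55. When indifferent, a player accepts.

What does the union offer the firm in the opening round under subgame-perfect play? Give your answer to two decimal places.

199.95

Round 4 (the firm proposes): the union gets 68 if talks fail, so the firm offers 68 and keeps 432.
Round 3 (the union proposes): the firm can get 432 next round, worth 0.55 × 432 = 237.6 now. The union offers 237.6 and keeps 500 − 237.6 = 262.4.
Round 2 (the firm proposes): the union can get 262.4 next round, worth 0.52 × 262.4 = 136.448 now, so the firm offers 136.448, keeping 363.552.
Round 1 (the union proposes): the firm can get 363.552 next round, worth 0.55 × 363.552 = 199.9536 now; the union offers that and keeps 300.0464.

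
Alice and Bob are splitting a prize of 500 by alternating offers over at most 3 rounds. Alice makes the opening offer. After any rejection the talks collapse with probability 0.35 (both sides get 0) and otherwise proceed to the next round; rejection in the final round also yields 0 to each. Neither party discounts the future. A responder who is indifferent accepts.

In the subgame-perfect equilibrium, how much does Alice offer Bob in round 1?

113.75

By backward induction:
Round 3 (Alice proposes): Bob will accept anything ≥ 0, so Alice offers 0 and keeps 500.
Round 2 (Bob proposes): rejecting gives Alice an expected 0.65 × 500 = 325; Bob offers that and keeps 175.
Round 1 (Alice proposes): rejecting gives Bob an expected 0.65 × 175 = 113.75. Alice offers 113.75 and keeps 500 − 113.75 = 386.25.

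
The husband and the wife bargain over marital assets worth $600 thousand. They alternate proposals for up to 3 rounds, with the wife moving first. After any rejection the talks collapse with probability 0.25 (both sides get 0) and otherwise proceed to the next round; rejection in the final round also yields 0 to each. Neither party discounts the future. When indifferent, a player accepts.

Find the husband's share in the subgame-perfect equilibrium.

By backward induction:
Round 3 (the wife proposes): the husband will accept anything ≥ 0, so the wife offers 0 and keeps 600.
Round 2 (the husband proposes): rejecting gives the wife an expected 0.75 × 600 = 450; the husband offers that and keeps 150.
Round 1 (the wife proposes): rejecting gives the husband an expected 0.75 × 150 = 112.5; the wife offers that and keeps 487.5.

112.5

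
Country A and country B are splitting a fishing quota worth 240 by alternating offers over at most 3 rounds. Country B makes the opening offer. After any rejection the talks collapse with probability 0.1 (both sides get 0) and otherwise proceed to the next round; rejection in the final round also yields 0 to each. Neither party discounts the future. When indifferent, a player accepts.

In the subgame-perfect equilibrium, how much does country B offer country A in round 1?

21.6

Round 3 (country B proposes): rejection yields 0 for country A; country B offers 0 and keeps 240.
Round 2 (country A proposes): rejecting gives country B an expected 0.9 × 240 = 216. Country A offers 216 and keeps 240 − 216 = 24.
Round 1 (country B proposes): rejecting gives country A an expected 0.9 × 24 = 21.6; country B offers that and keeps 218.4.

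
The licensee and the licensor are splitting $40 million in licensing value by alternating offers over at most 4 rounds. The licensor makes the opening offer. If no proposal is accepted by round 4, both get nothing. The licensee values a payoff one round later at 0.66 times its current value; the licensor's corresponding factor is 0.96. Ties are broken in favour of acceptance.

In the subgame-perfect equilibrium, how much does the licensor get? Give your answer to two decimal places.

Work backward from the last round.
Round 4 (the licensee proposes): rejection yields 0 for the licensor; the licensee offers 0 and keeps 40.
Round 3 (the licensor proposes): the licensee can get 40 next round, worth 0.66 × 40 = 26.4 now. The licensor offers 26.4 and keeps 40 − 26.4 = 13.6.
Round 2 (the licensee proposes): the licensor can get 13.6 next round, worth 0.96 × 13.6 = 13.056 now, so the licensee offers 13.056, keeping 26.944.
Round 1 (the licensor proposes): the licensee can get 26.944 next round, worth 0.66 × 26.944 = 17.78304 now. The licensor offers 17.78304 and keeps 40 − 17.78304 = 22.21696.

22.22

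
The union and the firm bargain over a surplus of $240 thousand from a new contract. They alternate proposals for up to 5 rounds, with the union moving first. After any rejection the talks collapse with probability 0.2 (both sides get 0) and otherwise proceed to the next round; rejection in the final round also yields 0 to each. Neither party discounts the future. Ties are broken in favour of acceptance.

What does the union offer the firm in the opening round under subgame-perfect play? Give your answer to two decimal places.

By backward induction:
Round 5 (the union proposes): rejection yields 0 for the firm; the union offers 0 and keeps 240.
Round 4 (the firm proposes): rejecting gives the union an expected 0.8 × 240 = 192. The firm offers 192 and keeps 240 − 192 = 48.
Round 3 (the union proposes): rejecting gives the firm an expected 0.8 × 48 = 38.4. The union offers 38.4 and keeps 240 − 38.4 = 201.6.
Round 2 (the firm proposes): rejecting gives the union an expected 0.8 × 201.6 = 161.28. The firm offers 161.28 and keeps 240 − 161.28 = 78.72.
Round 1 (the union proposes): rejecting gives the firm an expected 0.8 × 78.72 = 62.976; the union offers that and keeps 177.024.

62.98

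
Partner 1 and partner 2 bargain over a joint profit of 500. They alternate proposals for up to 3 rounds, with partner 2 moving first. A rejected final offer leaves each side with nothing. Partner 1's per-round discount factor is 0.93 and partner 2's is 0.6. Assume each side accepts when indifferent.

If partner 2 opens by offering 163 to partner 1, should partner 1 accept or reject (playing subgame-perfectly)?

Round 3 (partner 2 proposes): rejection yields 0 for partner 1; partner 2 offers 0 and keeps 500.
Round 2 (partner 1 proposes): partner 2 can get 500 next round, worth 0.6 × 500 = 300 now, so partner 1 offers 300, keeping 200.
So by rejecting in round 1, partner 1 gets 200 next round, worth 0.93 × 200 = 186 now.
Offer 163 < 186, so partner 1 rejects.

Reject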